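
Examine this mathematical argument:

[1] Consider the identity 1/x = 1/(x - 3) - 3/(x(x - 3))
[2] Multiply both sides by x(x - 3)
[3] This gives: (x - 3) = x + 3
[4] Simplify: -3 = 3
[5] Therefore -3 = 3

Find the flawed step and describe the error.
Step 3: This gives: (x - 3) = x + 3

Step 3 makes a sign error when clearing denominators. Multiplying -3/(x(x - 3)) by x(x - 3) gives -3, not +3. The correct result is (x - 3) = x - 3, which is trivially true, not (x - 3) = x + 3. (Step 1 is a valid identity: 1/(x - 3) - 3/(x(x - 3)) = (x - 3)/(x(x - 3)) = 1/x.)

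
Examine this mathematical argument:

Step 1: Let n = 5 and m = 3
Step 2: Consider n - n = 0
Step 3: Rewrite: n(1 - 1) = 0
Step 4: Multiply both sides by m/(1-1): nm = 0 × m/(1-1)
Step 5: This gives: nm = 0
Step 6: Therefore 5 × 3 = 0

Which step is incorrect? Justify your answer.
Step 4: Multiply both sides by m/(1-1): nm = 0 × m/(1-1)

Step 4 multiplies both sides by m/(1-1). However, 1-1 = 0, so this is multiplication by m/0, which is undefined. We cannot multiply by an undefined expression.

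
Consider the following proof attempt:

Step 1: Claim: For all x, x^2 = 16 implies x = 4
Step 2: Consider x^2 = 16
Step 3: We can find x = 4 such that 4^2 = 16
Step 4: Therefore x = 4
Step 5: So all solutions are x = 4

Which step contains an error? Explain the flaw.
Step 4: Therefore x = 4

Step 4 incorrectly concludes that x = 4 is the only solution. The proof shows that x = 4 is A solution (existence), but does not show it is the ONLY solution (uniqueness). In fact, x = -4 is also a solution since (-4)^2 = 16. Finding one solution doesn't prove there are no others.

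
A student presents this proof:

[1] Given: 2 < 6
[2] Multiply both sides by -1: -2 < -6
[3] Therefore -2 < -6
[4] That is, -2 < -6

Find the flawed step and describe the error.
Step 2: Multiply both sides by -1: -2 < -6

Step 2 multiplies both sides by -1 but fails to reverse the inequality sign. When multiplying (or dividing) an inequality by a negative number, the direction must be reversed. Since 2 < 6, we should get -2 > -6, i.e., -2 > -6.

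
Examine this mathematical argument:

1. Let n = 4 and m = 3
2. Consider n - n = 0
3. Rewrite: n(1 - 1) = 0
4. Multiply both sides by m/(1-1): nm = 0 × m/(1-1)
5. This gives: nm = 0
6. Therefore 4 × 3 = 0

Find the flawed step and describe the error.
Step 4: Multiply both sides by m/(1-1): nm = 0 × m/(1-1)

Step 4 multiplies both sides by m/(1-1). However, 1-1 = 0, so this is multiplication by m/0, which is undefined. We cannot multiply by an undefined expression.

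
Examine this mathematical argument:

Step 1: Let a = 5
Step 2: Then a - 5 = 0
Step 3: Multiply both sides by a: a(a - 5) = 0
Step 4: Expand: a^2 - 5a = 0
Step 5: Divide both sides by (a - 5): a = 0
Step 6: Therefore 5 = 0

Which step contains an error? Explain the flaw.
Step 5: Divide both sides by (a - 5): a = 0

Step 5 divides both sides by (a - 5). However, since a = 5, we have (a - 5) = 0. Division by zero is undefined, making this step invalid.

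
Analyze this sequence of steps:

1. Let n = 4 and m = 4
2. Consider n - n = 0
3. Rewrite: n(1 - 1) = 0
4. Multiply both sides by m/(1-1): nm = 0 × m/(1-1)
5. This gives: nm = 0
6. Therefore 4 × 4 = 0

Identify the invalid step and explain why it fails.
Step 4: Multiply both sides by m/(1-1): nm = 0 × m/(1-1)

Step 4 multiplies both sides by m/(1-1). However, 1-1 = 0, so this is multiplication by m/0, which is undefined. We cannot multiply by an undefined expression.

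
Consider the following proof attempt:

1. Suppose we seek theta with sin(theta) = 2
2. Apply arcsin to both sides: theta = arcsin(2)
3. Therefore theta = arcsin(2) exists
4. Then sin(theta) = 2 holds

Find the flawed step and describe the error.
Step 2: Apply arcsin to both sides: theta = arcsin(2)

Step 2 applies arcsin to 2. However, arcsin(x) is only defined for x in [-1, 1] because sin(theta) can only produce values in that range. Since |2| > 1, arcsin(2) is undefined. There is no angle whose sine equals 2.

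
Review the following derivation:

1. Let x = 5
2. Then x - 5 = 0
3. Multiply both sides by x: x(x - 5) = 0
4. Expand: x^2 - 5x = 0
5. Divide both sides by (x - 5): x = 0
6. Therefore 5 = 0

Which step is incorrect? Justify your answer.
Step 5: Divide both sides by (x - 5): x = 0

Step 5 divides both sides by (x - 5). However, since x = 5, we have (x - 5) = 0. Division by zero is undefined, making this step invalid.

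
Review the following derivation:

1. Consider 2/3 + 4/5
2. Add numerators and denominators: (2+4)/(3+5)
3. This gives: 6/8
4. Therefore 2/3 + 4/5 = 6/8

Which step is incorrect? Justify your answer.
Step 2: Add numerators and denominators: (2+4)/(3+5)

Step 2 incorrectly adds fractions by separately adding numerators and denominators. This is wrong. The correct method requires a common denominator: 2/3 + 4/5 = (2×5 + 4×3)/(3×5) = 22/15 = 22/15. The method used gives 6/8, which is different.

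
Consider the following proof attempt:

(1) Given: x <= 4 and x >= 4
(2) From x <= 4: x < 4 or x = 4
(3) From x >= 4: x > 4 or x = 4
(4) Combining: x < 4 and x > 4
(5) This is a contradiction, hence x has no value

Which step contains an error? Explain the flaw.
Step 4: Combining: x < 4 and x > 4

Step 4 incorrectly combines the conditions. From x <= 4 and x >= 4, the intersection is x = 4. The error treats the 'or' cases as 'and' requirements. The correct conclusion is that x = 4 is the unique solution, not that no solution exists.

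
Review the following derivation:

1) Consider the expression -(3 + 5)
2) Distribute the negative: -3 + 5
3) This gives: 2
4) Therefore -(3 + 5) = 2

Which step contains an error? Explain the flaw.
Step 2: Distribute the negative: -3 + 5

Step 2 incorrectly distributes the negative sign. The correct distribution is -(3 + 5) = -3 - 5 = -8. The negative must be applied to both terms, not just the first. The error treats -(3 + 5) as -3 + 5, which equals 2 instead of -8.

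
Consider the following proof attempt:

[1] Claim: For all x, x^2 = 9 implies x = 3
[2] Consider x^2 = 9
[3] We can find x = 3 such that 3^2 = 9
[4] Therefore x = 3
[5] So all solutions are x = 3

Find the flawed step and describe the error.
Step 4: Therefore x = 3

Step 4 incorrectly concludes that x = 3 is the only solution. The proof shows that x = 3 is A solution (existence), but does not show it is the ONLY solution (uniqueness). In fact, x = -3 is also a solution since (-3)^2 = 9. Finding one solution doesn't prove there are no others.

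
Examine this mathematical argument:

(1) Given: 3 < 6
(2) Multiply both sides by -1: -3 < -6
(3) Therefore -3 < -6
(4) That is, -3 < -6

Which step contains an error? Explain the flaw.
Step 2: Multiply both sides by -1: -3 < -6

Step 2 multiplies both sides by -1 but fails to reverse the inequality sign. When multiplying (or dividing) an inequality by a negative number, the direction must be reversed. Since 3 < 6, we should get -3 > -6, i.e., -3 > -6.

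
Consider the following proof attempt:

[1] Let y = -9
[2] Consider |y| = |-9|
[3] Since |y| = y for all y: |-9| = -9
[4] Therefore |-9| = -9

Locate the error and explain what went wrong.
Step 3: Since |y| = y for all y: |-9| = -9

Step 3 incorrectly states that |y| = y for all y. The correct definition is |y| = y when y >= 0, and |y| = -y when y < 0. Since -9 < 0, we have |-9| = -(-9) = 9, not -9.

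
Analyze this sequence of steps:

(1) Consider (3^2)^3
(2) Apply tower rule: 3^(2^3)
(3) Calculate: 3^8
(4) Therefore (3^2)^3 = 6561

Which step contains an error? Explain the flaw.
Step 2: Apply tower rule: 3^(2^3)

Step 2 incorrectly states that (a^b)^c = a^(b^c). The correct rule is (a^b)^c = a^(b×c). The actual value is (3^2)^3 = 3^6 = 729, not 3^8 = 6561.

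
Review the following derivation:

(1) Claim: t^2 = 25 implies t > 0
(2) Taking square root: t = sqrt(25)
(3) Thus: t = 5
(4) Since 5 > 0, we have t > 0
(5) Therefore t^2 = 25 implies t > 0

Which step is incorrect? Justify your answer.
Step 2: Taking square root: t = sqrt(25)

Step 2 takes the square root and assumes the positive root only. The equation t^2 = 25 actually has two solutions: t = 5 and t = -5. The proof silently assumes t > 0 without justification, then uses this assumption to conclude t > 0, which is circular. The counterexample t = -5 shows the claim is false.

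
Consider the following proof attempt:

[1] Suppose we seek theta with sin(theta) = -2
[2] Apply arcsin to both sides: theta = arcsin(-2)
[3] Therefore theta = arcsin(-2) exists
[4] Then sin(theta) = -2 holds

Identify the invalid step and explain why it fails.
Step 2: Apply arcsin to both sides: theta = arcsin(-2)

Step 2 applies arcsin to -2. However, arcsin(x) is only defined for x in [-1, 1] because sin(theta) can only produce values in that range. Since |-2| > 1, arcsin(-2) is undefined. There is no angle whose sine equals -2.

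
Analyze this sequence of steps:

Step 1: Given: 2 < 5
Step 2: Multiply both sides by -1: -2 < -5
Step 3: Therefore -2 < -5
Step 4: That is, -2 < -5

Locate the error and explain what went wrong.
Step 2: Multiply both sides by -1: -2 < -5

Step 2 multiplies both sides by -1 but fails to reverse the inequality sign. When multiplying (or dividing) an inequality by a negative number, the direction must be reversed. Since 2 < 5, we should get -2 > -5, i.e., -2 > -5.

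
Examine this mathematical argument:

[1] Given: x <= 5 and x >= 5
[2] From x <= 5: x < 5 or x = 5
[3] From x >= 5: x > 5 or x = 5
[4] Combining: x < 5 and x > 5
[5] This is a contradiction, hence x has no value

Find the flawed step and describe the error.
Step 4: Combining: x < 5 and x > 5

Step 4 incorrectly combines the conditions. From x <= 5 and x >= 5, the intersection is x = 5. The error treats the 'or' cases as 'and' requirements. The correct conclusion is that x = 5 is the unique solution, not that no solution exists.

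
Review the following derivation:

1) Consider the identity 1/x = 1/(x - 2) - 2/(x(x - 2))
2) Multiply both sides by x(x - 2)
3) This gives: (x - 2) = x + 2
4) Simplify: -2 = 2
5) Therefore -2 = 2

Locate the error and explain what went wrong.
Step 3: This gives: (x - 2) = x + 2

Step 3 makes a sign error when clearing denominators. Multiplying -2/(x(x - 2)) by x(x - 2) gives -2, not +2. The correct result is (x - 2) = x - 2, which is trivially true, not (x - 2) = x + 2. (Step 1 is a valid identity: 1/(x - 2) - 2/(x(x - 2)) = (x - 2)/(x(x - 2)) = 1/x.)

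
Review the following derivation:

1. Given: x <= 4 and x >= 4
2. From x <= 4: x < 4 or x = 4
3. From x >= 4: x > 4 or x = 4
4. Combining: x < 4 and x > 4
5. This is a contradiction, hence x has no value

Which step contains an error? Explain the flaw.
Step 4: Combining: x < 4 and x > 4

Step 4 incorrectly combines the conditions. From x <= 4 and x >= 4, the intersection is x = 4. The error treats the 'or' cases as 'and' requirements. The correct conclusion is that x = 4 is the unique solution, not that no solution exists.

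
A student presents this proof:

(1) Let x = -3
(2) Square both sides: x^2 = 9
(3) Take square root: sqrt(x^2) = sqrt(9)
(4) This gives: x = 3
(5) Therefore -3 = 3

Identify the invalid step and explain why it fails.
Step 4: This gives: x = 3

Step 4 incorrectly states that sqrt(x^2) = x. The correct identity is sqrt(x^2) = |x|. Since x = -3 < 0, we have sqrt(x^2) = |-3| = 3, not x = -3.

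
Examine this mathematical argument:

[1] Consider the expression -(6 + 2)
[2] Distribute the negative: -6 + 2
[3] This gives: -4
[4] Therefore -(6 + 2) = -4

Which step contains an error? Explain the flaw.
Step 2: Distribute the negative: -6 + 2

Step 2 incorrectly distributes the negative sign. The correct distribution is -(6 + 2) = -6 - 2 = -8. The negative must be applied to both terms, not just the first. The error treats -(6 + 2) as -6 + 2, which equals -4 instead of -8.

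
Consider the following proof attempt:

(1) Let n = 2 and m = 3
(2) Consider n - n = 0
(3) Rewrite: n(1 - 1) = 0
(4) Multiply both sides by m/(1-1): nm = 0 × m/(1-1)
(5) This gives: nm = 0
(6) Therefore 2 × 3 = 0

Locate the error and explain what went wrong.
Step 4: Multiply both sides by m/(1-1): nm = 0 × m/(1-1)

Step 4 multiplies both sides by m/(1-1). However, 1-1 = 0, so this is multiplication by m/0, which is undefined. We cannot multiply by an undefined expression.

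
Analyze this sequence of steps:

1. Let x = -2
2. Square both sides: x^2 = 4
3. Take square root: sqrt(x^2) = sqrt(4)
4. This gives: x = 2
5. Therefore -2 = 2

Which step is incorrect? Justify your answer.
Step 4: This gives: x = 2

Step 4 incorrectly states that sqrt(x^2) = x. The correct identity is sqrt(x^2) = |x|. Since x = -2 < 0, we have sqrt(x^2) = |-2| = 2, not x = -2.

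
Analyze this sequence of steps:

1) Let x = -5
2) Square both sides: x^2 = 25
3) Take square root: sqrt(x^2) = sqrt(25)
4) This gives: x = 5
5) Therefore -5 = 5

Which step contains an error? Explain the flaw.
Step 4: This gives: x = 5

Step 4 incorrectly states that sqrt(x^2) = x. The correct identity is sqrt(x^2) = |x|. Since x = -5 < 0, we have sqrt(x^2) = |-5| = 5, not x = -5.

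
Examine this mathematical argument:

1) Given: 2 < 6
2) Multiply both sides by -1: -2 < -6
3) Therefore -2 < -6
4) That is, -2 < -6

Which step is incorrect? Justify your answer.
Step 2: Multiply both sides by -1: -2 < -6

Step 2 multiplies both sides by -1 but fails to reverse the inequality sign. When multiplying (or dividing) an inequality by a negative number, the direction must be reversed. Since 2 < 6, we should get -2 > -6, i.e., -2 > -6.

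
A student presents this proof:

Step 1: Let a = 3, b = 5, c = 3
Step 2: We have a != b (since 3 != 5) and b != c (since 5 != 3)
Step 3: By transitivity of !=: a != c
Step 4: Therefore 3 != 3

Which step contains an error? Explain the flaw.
Step 3: By transitivity of !=: a != c

Step 3 incorrectly applies transitivity to the '!=' relation. Transitivity states: if a R b and b R c, then a R c. However, '!=' is not transitive. Counterexample: 3 != 5 and 5 != 3, but 3 = 3 (both equal 3). Transitivity holds for relations like <, <=, =, but not for !=.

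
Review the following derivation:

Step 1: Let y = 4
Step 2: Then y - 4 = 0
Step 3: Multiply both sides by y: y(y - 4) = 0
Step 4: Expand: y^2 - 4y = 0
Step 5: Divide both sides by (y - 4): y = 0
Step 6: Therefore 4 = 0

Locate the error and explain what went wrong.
Step 5: Divide both sides by (y - 4): y = 0

Step 5 divides both sides by (y - 4). However, since y = 4, we have (y - 4) = 0. Division by zero is undefined, making this step invalid.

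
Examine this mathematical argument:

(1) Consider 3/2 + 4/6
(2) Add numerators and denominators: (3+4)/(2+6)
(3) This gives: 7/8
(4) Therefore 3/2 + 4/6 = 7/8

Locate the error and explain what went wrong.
Step 2: Add numerators and denominators: (3+4)/(2+6)

Step 2 incorrectly adds fractions by separately adding numerators and denominators. This is wrong. The correct method requires a common denominator: 3/2 + 4/6 = (3×6 + 4×2)/(2×6) = 26/12 = 13/6. The method used gives 7/8, which is different.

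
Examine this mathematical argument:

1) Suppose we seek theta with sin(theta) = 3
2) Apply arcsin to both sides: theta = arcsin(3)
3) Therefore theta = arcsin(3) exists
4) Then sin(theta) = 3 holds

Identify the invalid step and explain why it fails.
Step 2: Apply arcsin to both sides: theta = arcsin(3)

Step 2 applies arcsin to 3. However, arcsin(x) is only defined for x in [-1, 1] because sin(theta) can only produce values in that range. Since |3| > 1, arcsin(3) is undefined. There is no angle whose sine equals 3.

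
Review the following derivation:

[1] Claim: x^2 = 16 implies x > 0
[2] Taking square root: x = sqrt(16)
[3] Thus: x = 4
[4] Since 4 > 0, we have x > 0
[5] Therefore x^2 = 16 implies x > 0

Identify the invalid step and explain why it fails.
Step 2: Taking square root: x = sqrt(16)

Step 2 takes the square root and assumes the positive root only. The equation x^2 = 16 actually has two solutions: x = 4 and x = -4. The proof silently assumes x > 0 without justification, then uses this assumption to conclude x > 0, which is circular. The counterexample x = -4 shows the claim is false.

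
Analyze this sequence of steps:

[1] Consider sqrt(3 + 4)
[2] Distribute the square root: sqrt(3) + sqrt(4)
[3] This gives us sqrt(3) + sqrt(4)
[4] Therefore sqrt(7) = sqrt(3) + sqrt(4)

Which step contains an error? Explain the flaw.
Step 2: Distribute the square root: sqrt(3) + sqrt(4)

Step 2 incorrectly 'distributes' the square root over addition. The square root function does not distribute: sqrt(a + b) ≠ sqrt(a) + sqrt(b). In fact, sqrt(3 + 4) = sqrt(7) ≈ 2.6458, while sqrt(3) + sqrt(4) ≈ 3.7321.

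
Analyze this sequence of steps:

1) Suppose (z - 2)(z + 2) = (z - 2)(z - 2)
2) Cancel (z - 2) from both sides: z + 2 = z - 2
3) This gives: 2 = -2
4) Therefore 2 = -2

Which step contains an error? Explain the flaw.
Step 2: Cancel (z - 2) from both sides: z + 2 = z - 2

Step 2 cancels (z - 2) from both sides. This is only valid if (z - 2) ≠ 0, i.e., z ≠ 2. When z = 2, both sides equal zero regardless of the other factors. The correct approach requires considering z = 2 as a separate case.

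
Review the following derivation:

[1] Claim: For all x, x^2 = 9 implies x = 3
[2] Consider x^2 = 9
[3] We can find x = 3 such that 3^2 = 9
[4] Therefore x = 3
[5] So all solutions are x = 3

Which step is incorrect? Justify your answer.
Step 4: Therefore x = 3

Step 4 incorrectly concludes that x = 3 is the only solution. The proof shows that x = 3 is A solution (existence), but does not show it is the ONLY solution (uniqueness). In fact, x = -3 is also a solution since (-3)^2 = 9. Finding one solution doesn't prove there are no others.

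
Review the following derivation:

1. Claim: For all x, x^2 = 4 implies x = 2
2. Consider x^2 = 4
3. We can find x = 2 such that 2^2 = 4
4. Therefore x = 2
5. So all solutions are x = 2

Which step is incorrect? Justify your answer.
Step 4: Therefore x = 2

Step 4 incorrectly concludes that x = 2 is the only solution. The proof shows that x = 2 is A solution (existence), but does not show it is the ONLY solution (uniqueness). In fact, x = -2 is also a solution since (-2)^2 = 4. Finding one solution doesn't prove there are no others.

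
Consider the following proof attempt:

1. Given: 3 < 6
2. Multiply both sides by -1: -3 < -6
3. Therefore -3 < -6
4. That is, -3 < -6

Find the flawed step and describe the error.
Step 2: Multiply both sides by -1: -3 < -6

Step 2 multiplies both sides by -1 but fails to reverse the inequality sign. When multiplying (or dividing) an inequality by a negative number, the direction must be reversed. Since 3 < 6, we should get -3 > -6, i.e., -3 > -6.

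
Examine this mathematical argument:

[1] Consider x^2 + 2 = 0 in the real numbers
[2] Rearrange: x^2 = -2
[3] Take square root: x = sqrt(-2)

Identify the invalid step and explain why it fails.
Step 3: Take square root: x = sqrt(-2)

Step 3 takes the square root of -2, which is negative. In the real number system, the square root of a negative number is undefined. The equation x^2 + 2 = 0 has no real solutions. Square roots of negative numbers only exist in the complex numbers.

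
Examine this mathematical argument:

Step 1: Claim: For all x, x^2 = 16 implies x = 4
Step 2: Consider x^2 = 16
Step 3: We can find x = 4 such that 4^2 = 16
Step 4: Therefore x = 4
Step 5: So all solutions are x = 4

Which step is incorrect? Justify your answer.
Step 4: Therefore x = 4

Step 4 incorrectly concludes that x = 4 is the only solution. The proof shows that x = 4 is A solution (existence), but does not show it is the ONLY solution (uniqueness). In fact, x = -4 is also a solution since (-4)^2 = 16. Finding one solution doesn't prove there are no others.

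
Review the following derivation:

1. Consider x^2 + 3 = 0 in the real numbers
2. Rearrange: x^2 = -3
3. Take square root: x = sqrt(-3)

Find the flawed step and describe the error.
Step 3: Take square root: x = sqrt(-3)

Step 3 takes the square root of -3, which is negative. In the real number system, the square root of a negative number is undefined. The equation x^2 + 3 = 0 has no real solutions. Square roots of negative numbers only exist in the complex numbers.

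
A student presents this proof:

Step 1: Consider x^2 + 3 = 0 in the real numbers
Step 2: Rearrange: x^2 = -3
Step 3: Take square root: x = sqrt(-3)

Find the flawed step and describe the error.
Step 3: Take square root: x = sqrt(-3)

Step 3 takes the square root of -3, which is negative. In the real number system, the square root of a negative number is undefined. The equation x^2 + 3 = 0 has no real solutions. Square roots of negative numbers only exist in the complex numbers.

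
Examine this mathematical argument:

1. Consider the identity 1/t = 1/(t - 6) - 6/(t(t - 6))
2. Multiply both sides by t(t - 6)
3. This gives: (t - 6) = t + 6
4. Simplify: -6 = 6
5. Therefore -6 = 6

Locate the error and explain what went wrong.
Step 3: This gives: (t - 6) = t + 6

Step 3 makes a sign error when clearing denominators. Multiplying -6/(t(t - 6)) by t(t - 6) gives -6, not +6. The correct result is (t - 6) = t - 6, which is trivially true, not (t - 6) = t + 6. (Step 1 is a valid identity: 1/(t - 6) - 6/(t(t - 6)) = (t - 6)/(t(t - 6)) = 1/t.)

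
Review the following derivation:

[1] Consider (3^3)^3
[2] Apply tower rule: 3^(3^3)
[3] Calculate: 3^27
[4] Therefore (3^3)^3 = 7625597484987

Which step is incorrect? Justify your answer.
Step 2: Apply tower rule: 3^(3^3)

Step 2 incorrectly states that (a^b)^c = a^(b^c). The correct rule is (a^b)^c = a^(b×c). The actual value is (3^3)^3 = 3^9 = 19683, not 3^27 = 7625597484987.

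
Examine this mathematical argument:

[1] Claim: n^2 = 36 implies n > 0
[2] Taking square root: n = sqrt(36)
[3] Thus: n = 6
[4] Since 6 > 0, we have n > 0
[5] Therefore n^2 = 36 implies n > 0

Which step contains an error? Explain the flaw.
Step 2: Taking square root: n = sqrt(36)

Step 2 takes the square root and assumes the positive root only. The equation n^2 = 36 actually has two solutions: n = 6 and n = -6. The proof silently assumes n > 0 without justification, then uses this assumption to conclude n > 0, which is circular. The counterexample n = -6 shows the claim is false.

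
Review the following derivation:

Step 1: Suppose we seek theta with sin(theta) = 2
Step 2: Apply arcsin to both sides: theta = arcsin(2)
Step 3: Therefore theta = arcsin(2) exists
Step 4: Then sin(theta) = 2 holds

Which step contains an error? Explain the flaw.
Step 2: Apply arcsin to both sides: theta = arcsin(2)

Step 2 applies arcsin to 2. However, arcsin(x) is only defined for x in [-1, 1] because sin(theta) can only produce values in that range. Since |2| > 1, arcsin(2) is undefined. There is no angle whose sine equals 2.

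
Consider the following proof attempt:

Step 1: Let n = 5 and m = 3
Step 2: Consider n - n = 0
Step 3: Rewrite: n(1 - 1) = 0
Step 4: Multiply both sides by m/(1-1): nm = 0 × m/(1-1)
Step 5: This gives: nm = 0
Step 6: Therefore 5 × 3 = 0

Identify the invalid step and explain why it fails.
Step 4: Multiply both sides by m/(1-1): nm = 0 × m/(1-1)

Step 4 multiplies both sides by m/(1-1). However, 1-1 = 0, so this is multiplication by m/0, which is undefined. We cannot multiply by an undefined expression.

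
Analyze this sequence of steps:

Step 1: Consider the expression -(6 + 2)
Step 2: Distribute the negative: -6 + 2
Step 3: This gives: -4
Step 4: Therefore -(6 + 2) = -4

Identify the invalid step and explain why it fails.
Step 2: Distribute the negative: -6 + 2

Step 2 incorrectly distributes the negative sign. The correct distribution is -(6 + 2) = -6 - 2 = -8. The negative must be applied to both terms, not just the first. The error treats -(6 + 2) as -6 + 2, which equals -4 instead of -8.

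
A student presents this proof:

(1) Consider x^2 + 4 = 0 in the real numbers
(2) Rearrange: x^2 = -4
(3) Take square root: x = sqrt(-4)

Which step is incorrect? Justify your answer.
Step 3: Take square root: x = sqrt(-4)

Step 3 takes the square root of -4, which is negative. In the real number system, the square root of a negative number is undefined. The equation x^2 + 4 = 0 has no real solutions. Square roots of negative numbers only exist in the complex numbers.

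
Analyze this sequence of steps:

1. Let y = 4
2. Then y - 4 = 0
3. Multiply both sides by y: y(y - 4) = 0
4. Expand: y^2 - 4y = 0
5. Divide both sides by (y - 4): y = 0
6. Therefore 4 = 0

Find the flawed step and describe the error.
Step 5: Divide both sides by (y - 4): y = 0

Step 5 divides both sides by (y - 4). However, since y = 4, we have (y - 4) = 0. Division by zero is undefined, making this step invalid.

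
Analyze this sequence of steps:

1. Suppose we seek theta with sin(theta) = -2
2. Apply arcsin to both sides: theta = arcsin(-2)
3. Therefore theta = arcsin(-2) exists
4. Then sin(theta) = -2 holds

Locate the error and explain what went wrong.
Step 2: Apply arcsin to both sides: theta = arcsin(-2)

Step 2 applies arcsin to -2. However, arcsin(x) is only defined for x in [-1, 1] because sin(theta) can only produce values in that range. Since |-2| > 1, arcsin(-2) is undefined. There is no angle whose sine equals -2.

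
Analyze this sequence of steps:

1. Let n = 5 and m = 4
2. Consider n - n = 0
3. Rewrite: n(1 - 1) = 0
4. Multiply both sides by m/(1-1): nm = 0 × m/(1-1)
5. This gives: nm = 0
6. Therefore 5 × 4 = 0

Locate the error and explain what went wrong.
Step 4: Multiply both sides by m/(1-1): nm = 0 × m/(1-1)

Step 4 multiplies both sides by m/(1-1). However, 1-1 = 0, so this is multiplication by m/0, which is undefined. We cannot multiply by an undefined expression.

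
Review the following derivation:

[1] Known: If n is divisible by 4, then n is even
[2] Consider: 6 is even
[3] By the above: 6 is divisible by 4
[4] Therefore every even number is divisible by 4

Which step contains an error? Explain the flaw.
Step 3: By the above: 6 is divisible by 4

Step 3 commits the fallacy of affirming the consequent. The known fact 'divisible by 4 → even' does NOT imply 'even → divisible by 4'. That would be the converse, which is false. For example, 6 is even but 6 ÷ 4 = 1.50, which is not an integer.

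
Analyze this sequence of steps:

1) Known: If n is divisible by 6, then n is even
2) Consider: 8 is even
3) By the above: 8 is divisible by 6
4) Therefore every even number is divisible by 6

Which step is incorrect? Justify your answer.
Step 3: By the above: 8 is divisible by 6

Step 3 commits the fallacy of affirming the consequent. The known fact 'divisible by 6 → even' does NOT imply 'even → divisible by 6'. That would be the converse, which is false. For example, 8 is even but 8 ÷ 6 = 1.33, which is not an integer.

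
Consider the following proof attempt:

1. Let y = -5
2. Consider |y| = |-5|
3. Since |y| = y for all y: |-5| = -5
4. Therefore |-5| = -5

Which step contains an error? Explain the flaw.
Step 3: Since |y| = y for all y: |-5| = -5

Step 3 incorrectly states that |y| = y for all y. The correct definition is |y| = y when y >= 0, and |y| = -y when y < 0. Since -5 < 0, we have |-5| = -(-5) = 5, not -5.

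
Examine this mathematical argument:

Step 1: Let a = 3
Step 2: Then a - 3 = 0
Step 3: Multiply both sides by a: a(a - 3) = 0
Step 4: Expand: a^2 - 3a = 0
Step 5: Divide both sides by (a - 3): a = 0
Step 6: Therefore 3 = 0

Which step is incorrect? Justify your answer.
Step 5: Divide both sides by (a - 3): a = 0

Step 5 divides both sides by (a - 3). However, since a = 3, we have (a - 3) = 0. Division by zero is undefined, making this step invalid.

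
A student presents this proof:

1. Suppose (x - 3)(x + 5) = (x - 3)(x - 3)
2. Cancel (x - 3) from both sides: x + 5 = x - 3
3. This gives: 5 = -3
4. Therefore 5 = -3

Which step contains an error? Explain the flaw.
Step 2: Cancel (x - 3) from both sides: x + 5 = x - 3

Step 2 cancels (x - 3) from both sides. This is only valid if (x - 3) ≠ 0, i.e., x ≠ 3. When x = 3, both sides equal zero regardless of the other factors. The correct approach requires considering x = 3 as a separate case.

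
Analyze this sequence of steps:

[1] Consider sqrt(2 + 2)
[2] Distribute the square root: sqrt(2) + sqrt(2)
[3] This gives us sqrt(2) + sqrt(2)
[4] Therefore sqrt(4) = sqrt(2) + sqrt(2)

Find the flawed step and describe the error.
Step 2: Distribute the square root: sqrt(2) + sqrt(2)

Step 2 incorrectly 'distributes' the square root over addition. The square root function does not distribute: sqrt(a + b) ≠ sqrt(a) + sqrt(b). In fact, sqrt(2 + 2) = sqrt(4) ≈ 2.0000, while sqrt(2) + sqrt(2) ≈ 2.8284.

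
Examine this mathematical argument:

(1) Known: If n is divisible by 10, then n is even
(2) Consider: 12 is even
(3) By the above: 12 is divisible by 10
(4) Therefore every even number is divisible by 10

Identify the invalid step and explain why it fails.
Step 3: By the above: 12 is divisible by 10

Step 3 commits the fallacy of affirming the consequent. The known fact 'divisible by 10 → even' does NOT imply 'even → divisible by 10'. That would be the converse, which is false. For example, 12 is even but 12 ÷ 10 = 1.20, which is not an integer.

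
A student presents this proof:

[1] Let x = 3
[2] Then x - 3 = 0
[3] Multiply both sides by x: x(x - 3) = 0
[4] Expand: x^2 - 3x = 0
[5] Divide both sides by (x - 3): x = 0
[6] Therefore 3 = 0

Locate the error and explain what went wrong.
Step 5: Divide both sides by (x - 3): x = 0

Step 5 divides both sides by (x - 3). However, since x = 3, we have (x - 3) = 0. Division by zero is undefined, making this step invalid.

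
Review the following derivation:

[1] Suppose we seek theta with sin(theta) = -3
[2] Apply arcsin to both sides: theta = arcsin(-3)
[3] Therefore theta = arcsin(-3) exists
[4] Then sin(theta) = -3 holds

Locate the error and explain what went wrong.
Step 2: Apply arcsin to both sides: theta = arcsin(-3)

Step 2 applies arcsin to -3. However, arcsin(x) is only defined for x in [-1, 1] because sin(theta) can only produce values in that range. Since |-3| > 1, arcsin(-3) is undefined. There is no angle whose sine equals -3.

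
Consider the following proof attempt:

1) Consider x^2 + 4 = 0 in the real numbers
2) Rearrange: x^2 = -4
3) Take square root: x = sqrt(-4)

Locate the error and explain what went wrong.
Step 3: Take square root: x = sqrt(-4)

Step 3 takes the square root of -4, which is negative. In the real number system, the square root of a negative number is undefined. The equation x^2 + 4 = 0 has no real solutions. Square roots of negative numbers only exist in the complex numbers.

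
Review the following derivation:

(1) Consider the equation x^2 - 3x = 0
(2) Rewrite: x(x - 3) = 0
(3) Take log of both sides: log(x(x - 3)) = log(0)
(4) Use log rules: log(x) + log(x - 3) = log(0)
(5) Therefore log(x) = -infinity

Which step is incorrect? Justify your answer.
Step 3: Take log of both sides: log(x(x - 3)) = log(0)

Step 3 takes the logarithm of both sides, resulting in log(0) on the right side. The logarithm is only defined for positive numbers; log(0) is undefined (approaches negative infinity). This operation is invalid.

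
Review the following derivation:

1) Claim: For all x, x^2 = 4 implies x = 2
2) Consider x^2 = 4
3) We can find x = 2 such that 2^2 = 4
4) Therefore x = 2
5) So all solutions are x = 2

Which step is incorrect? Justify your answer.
Step 4: Therefore x = 2

Step 4 incorrectly concludes that x = 2 is the only solution. The proof shows that x = 2 is A solution (existence), but does not show it is the ONLY solution (uniqueness). In fact, x = -2 is also a solution since (-2)^2 = 4. Finding one solution doesn't prove there are no others.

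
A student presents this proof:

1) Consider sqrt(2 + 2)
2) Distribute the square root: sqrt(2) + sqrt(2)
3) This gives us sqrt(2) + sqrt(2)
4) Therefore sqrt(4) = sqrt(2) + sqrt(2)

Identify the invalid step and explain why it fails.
Step 2: Distribute the square root: sqrt(2) + sqrt(2)

Step 2 incorrectly 'distributes' the square root over addition. The square root function does not distribute: sqrt(a + b) ≠ sqrt(a) + sqrt(b). In fact, sqrt(2 + 2) = sqrt(4) ≈ 2.0000, while sqrt(2) + sqrt(2) ≈ 2.8284.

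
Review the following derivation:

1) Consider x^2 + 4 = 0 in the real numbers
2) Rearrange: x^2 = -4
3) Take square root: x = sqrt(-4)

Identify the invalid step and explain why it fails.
Step 3: Take square root: x = sqrt(-4)

Step 3 takes the square root of -4, which is negative. In the real number system, the square root of a negative number is undefined. The equation x^2 + 4 = 0 has no real solutions. Square roots of negative numbers only exist in the complex numbers.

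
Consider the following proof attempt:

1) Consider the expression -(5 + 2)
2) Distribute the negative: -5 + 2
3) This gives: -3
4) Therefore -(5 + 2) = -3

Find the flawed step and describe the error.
Step 2: Distribute the negative: -5 + 2

Step 2 incorrectly distributes the negative sign. The correct distribution is -(5 + 2) = -5 - 2 = -7. The negative must be applied to both terms, not just the first. The error treats -(5 + 2) as -5 + 2, which equals -3 instead of -7.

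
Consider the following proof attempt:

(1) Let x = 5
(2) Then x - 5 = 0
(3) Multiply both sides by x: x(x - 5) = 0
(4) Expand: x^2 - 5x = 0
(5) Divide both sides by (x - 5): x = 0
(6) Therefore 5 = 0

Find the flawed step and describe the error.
Step 5: Divide both sides by (x - 5): x = 0

Step 5 divides both sides by (x - 5). However, since x = 5, we have (x - 5) = 0. Division by zero is undefined, making this step invalid.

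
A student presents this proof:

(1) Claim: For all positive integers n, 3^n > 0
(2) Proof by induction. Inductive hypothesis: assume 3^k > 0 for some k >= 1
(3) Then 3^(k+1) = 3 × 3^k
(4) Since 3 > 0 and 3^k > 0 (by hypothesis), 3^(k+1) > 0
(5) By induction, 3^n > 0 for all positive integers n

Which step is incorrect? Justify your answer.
Step 5: By induction, 3^n > 0 for all positive integers n

Step 5 concludes the proof by induction, but no base case was ever established. A valid induction proof requires: (1) a base case proving 3^1 > 0, and (2) an inductive step showing IF 3^k > 0 THEN 3^(k+1) > 0. Steps 2-4 correctly establish the inductive step, but without the base case the conclusion in step 5 does not follow.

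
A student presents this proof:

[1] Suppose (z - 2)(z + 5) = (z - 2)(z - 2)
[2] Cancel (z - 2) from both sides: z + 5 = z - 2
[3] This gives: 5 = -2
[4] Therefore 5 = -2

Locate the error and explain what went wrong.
Step 2: Cancel (z - 2) from both sides: z + 5 = z - 2

Step 2 cancels (z - 2) from both sides. This is only valid if (z - 2) ≠ 0, i.e., z ≠ 2. When z = 2, both sides equal zero regardless of the other factors. The correct approach requires considering z = 2 as a separate case.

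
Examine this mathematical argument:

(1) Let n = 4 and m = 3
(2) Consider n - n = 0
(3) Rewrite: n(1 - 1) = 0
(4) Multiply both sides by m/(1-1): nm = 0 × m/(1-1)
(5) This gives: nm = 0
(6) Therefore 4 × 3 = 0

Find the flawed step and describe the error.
Step 4: Multiply both sides by m/(1-1): nm = 0 × m/(1-1)

Step 4 multiplies both sides by m/(1-1). However, 1-1 = 0, so this is multiplication by m/0, which is undefined. We cannot multiply by an undefined expression.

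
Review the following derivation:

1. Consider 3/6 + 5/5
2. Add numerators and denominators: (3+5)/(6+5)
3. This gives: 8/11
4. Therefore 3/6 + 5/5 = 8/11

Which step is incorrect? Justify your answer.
Step 2: Add numerators and denominators: (3+5)/(6+5)

Step 2 incorrectly adds fractions by separately adding numerators and denominators. This is wrong. The correct method requires a common denominator: 3/6 + 5/5 = (3×5 + 5×6)/(6×5) = 45/30 = 3/2. The method used gives 8/11, which is different.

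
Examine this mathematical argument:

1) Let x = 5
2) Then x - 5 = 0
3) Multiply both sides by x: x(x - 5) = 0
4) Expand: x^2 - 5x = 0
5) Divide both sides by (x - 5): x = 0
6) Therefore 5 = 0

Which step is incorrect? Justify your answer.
Step 5: Divide both sides by (x - 5): x = 0

Step 5 divides both sides by (x - 5). However, since x = 5, we have (x - 5) = 0. Division by zero is undefined, making this step invalid.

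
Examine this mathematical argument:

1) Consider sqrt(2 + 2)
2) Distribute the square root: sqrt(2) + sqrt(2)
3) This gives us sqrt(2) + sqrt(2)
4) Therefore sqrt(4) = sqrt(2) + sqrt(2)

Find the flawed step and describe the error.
Step 2: Distribute the square root: sqrt(2) + sqrt(2)

Step 2 incorrectly 'distributes' the square root over addition. The square root function does not distribute: sqrt(a + b) ≠ sqrt(a) + sqrt(b). In fact, sqrt(2 + 2) = sqrt(4) ≈ 2.0000, while sqrt(2) + sqrt(2) ≈ 2.8284.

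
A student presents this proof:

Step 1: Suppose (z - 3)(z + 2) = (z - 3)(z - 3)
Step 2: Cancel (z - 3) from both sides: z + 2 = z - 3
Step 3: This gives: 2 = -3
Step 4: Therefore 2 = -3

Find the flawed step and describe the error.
Step 2: Cancel (z - 3) from both sides: z + 2 = z - 3

Step 2 cancels (z - 3) from both sides. This is only valid if (z - 3) ≠ 0, i.e., z ≠ 3. When z = 3, both sides equal zero regardless of the other factors. The correct approach requires considering z = 3 as a separate case.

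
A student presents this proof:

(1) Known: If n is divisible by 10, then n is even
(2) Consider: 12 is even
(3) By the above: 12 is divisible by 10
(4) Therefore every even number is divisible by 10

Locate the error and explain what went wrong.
Step 3: By the above: 12 is divisible by 10

Step 3 commits the fallacy of affirming the consequent. The known fact 'divisible by 10 → even' does NOT imply 'even → divisible by 10'. That would be the converse, which is false. For example, 12 is even but 12 ÷ 10 = 1.20, which is not an integer.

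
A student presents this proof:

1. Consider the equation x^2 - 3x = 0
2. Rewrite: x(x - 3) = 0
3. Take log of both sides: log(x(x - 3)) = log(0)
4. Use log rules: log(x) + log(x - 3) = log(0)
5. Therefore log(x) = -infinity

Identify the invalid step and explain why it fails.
Step 3: Take log of both sides: log(x(x - 3)) = log(0)

Step 3 takes the logarithm of both sides, resulting in log(0) on the right side. The logarithm is only defined for positive numbers; log(0) is undefined (approaches negative infinity). This operation is invalid.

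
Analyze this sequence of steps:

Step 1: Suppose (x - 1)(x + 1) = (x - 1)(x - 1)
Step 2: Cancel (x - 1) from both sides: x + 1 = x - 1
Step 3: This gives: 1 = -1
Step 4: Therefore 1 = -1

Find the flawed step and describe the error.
Step 2: Cancel (x - 1) from both sides: x + 1 = x - 1

Step 2 cancels (x - 1) from both sides. This is only valid if (x - 1) ≠ 0, i.e., x ≠ 1. When x = 1, both sides equal zero regardless of the other factors. The correct approach requires considering x = 1 as a separate case.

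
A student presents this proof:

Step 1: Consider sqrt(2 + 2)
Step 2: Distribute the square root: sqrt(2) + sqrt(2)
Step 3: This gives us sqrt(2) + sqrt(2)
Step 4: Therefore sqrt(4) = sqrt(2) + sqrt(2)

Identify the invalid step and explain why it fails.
Step 2: Distribute the square root: sqrt(2) + sqrt(2)

Step 2 incorrectly 'distributes' the square root over addition. The square root function does not distribute: sqrt(a + b) ≠ sqrt(a) + sqrt(b). In fact, sqrt(2 + 2) = sqrt(4) ≈ 2.0000, while sqrt(2) + sqrt(2) ≈ 2.8284.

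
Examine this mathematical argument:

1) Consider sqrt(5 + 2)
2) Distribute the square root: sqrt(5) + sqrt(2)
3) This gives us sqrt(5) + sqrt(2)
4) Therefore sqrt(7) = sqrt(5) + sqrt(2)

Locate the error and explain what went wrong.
Step 2: Distribute the square root: sqrt(5) + sqrt(2)

Step 2 incorrectly 'distributes' the square root over addition. The square root function does not distribute: sqrt(a + b) ≠ sqrt(a) + sqrt(b). In fact, sqrt(5 + 2) = sqrt(7) ≈ 2.6458, while sqrt(5) + sqrt(2) ≈ 3.6503.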